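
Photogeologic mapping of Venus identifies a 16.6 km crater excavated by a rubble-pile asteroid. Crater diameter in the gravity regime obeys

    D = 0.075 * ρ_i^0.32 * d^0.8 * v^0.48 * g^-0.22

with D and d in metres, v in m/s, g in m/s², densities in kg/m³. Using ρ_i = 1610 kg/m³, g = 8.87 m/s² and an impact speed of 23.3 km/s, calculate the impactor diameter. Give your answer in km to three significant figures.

d ≈ 1.09 km

Rearranging for d: d = [D / (0.075 · 1610^0.32 · 23300^0.48 · 8.87^-0.22)]^(1/0.8).
D = 16600 m.
1610^0.32 = 10.62
23300^0.48 = 124.8
8.87^-0.22 = 0.6187
Denominator = 0.075 × 10.62 × 124.8 × 0.6187 = 61.50
D / 61.50 = 16600 / 61.50 = 269.9
d = 269.9^(1/0.8) = 269.9^1.25 = 1094 m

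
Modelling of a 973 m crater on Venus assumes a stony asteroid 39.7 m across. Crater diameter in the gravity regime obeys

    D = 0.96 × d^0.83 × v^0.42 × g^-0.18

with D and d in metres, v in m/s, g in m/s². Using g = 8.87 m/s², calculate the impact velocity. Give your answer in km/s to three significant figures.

Rearranging for v: v = [D / (0.96 · 39.7^0.83 · 8.87^-0.18)]^(1/0.42).
39.7^0.83 = 21.23
8.87^-0.18 = 0.6751
Denominator = 0.96 × 21.23 × 0.6751 = 13.76
D / 13.76 = 973 / 13.76 = 70.71
v = 70.71^(1/0.42) = 70.71^2.381 = 25329 m/s

v ≈ 25.3 km/s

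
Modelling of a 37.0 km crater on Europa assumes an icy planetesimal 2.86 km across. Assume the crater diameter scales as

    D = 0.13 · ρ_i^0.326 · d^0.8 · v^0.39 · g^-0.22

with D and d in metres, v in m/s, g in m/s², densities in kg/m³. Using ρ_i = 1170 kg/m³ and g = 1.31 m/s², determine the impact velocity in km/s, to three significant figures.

v ≈ 24.9 km/s

Rearranging for v: v = [D / (0.13 · 1170^0.326 · 2860^0.8 · 1.31^-0.22)]^(1/0.39).
D = 37000 m.
1170^0.326 = 10.01
2860^0.8 = 582.2
1.31^-0.22 = 0.9423
Denominator = 0.13 × 10.01 × 582.2 × 0.9423 = 713.9
D / 713.9 = 37000 / 713.9 = 51.83
v = 51.83^(1/0.39) = 51.83^2.5641 = 24909 m/s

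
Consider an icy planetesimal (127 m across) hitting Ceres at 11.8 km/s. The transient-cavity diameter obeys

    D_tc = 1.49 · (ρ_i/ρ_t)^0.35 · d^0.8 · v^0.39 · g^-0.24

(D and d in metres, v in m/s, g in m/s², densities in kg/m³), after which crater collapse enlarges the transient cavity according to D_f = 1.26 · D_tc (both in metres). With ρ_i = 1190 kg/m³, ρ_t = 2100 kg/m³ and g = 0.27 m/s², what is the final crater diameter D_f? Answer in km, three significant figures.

v = 11800 m/s.
(ρ_i/ρ_t)^0.35 = (1190/2100)^0.35 = 0.8197
d^0.8 = 127^0.8 = 48.20
v^0.39 = 11800^0.39 = 38.73
g^-0.24 = 0.27^-0.24 = 1.369
D_tc = 1.49 × 0.8197 × 48.20 × 38.73 × 1.369 = 3121 m
D_f = 1.26 × 3121 = 3932 m
     = 3.932 km

D_f ≈ 3.93 km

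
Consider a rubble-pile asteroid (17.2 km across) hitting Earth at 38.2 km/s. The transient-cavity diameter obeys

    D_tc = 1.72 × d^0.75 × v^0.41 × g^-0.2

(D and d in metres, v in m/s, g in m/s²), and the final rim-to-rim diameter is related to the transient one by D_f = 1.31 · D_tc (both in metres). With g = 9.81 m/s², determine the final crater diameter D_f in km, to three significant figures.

In SI: d = 17200 m, v = 38200 m/s.
d^0.75 = 17200^0.75 = 1502
v^0.41 = 38200^0.41 = 75.62
g^-0.2 = 9.81^-0.2 = 0.6334
D_tc = 1.72 × 1502 × 75.62 × 0.6334 = 1.237 × 10^5 m
D_f = 1.31 × 1.237 × 10^5 = 1.620 × 10^5 m
     = 162.0 km

D_f ≈ 162 km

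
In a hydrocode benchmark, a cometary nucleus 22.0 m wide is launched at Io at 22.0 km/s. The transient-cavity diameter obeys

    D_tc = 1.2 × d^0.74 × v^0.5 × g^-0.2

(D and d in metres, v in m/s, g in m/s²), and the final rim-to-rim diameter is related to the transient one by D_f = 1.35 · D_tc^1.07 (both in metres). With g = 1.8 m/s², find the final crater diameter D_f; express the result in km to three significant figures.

D_f ≈ 3.52 km

v = 22000 m/s.
d^0.74 = 22^0.74 = 9.849
v^0.5 = 22000^0.5 = 148.3
g^-0.2 = 1.8^-0.2 = 0.8891
D_tc = 1.2 × 9.849 × 148.3 × 0.8891 = 1558 m
D_f = 1.35 × (1558)^1.07 = 3519 m
     = 3.519 km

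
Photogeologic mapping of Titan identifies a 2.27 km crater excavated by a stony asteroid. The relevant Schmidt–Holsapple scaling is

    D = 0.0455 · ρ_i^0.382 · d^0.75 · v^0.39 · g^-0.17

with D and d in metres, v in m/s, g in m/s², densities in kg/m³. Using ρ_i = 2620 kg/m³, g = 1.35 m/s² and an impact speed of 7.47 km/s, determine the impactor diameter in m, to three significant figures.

d ≈ 345 m

Rearranging for d: d = [D / (0.0455 · 2620^0.382 · 7470^0.39 · 1.35^-0.17)]^(1/0.75).
D = 2270 m.
2620^0.382 = 20.22
7470^0.39 = 32.40
1.35^-0.17 = 0.9503
Denominator = 0.0455 × 20.22 × 32.40 × 0.9503 = 28.33
D / 28.33 = 2270 / 28.33 = 80.13
d = 80.13^(1/0.75) = 80.13^1.3333 = 345.4 m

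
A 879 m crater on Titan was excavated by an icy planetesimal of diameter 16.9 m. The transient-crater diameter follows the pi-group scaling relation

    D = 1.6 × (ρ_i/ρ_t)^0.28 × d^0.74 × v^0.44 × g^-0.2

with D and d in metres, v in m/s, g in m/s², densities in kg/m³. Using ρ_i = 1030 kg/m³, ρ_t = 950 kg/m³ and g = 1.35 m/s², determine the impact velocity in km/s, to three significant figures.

Rearranging for v: v = [D / (1.6 · (1030/950)^0.28 · 16.9^0.74 · 1.35^-0.2)]^(1/0.44).
(1030/950)^0.28 = 1.023
16.9^0.74 = 8.103
1.35^-0.2 = 0.9417
Denominator = 1.6 × 1.023 × 8.103 × 0.9417 = 12.49
D / 12.49 = 879 / 12.49 = 70.38
v = 70.38^(1/0.44) = 70.38^2.2727 = 15801 m/s

v ≈ 15.8 km/s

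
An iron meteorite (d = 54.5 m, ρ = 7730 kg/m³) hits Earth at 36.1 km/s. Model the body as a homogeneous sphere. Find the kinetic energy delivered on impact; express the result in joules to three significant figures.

E ≈ 4.27 × 10^17 J

v = 36100 m/s.
Mass m = (π/6) ρ d³ = (π/6) × 7730 × (54.5)³ = 6.552 × 10^8 kg
E = ½ m v² = 0.5 × 6.552 × 10^8 × (36100)² = 4.269 × 10^17 J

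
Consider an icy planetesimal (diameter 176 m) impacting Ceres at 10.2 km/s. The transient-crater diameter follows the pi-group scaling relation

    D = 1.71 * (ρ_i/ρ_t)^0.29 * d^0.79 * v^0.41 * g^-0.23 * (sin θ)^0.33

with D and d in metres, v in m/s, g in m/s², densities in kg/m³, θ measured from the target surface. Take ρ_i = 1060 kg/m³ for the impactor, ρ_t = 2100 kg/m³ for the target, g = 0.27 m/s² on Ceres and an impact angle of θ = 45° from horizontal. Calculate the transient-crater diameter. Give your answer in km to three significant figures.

In SI units: v = 10200 m/s.
(ρ_i/ρ_t)^0.29 = (1060/2100)^0.29 = 0.8202
d^0.79 = 176^0.79 = 59.42
v^0.41 = 10200^0.41 = 44.01
g^-0.23 = 0.27^-0.23 = 1.351
(sin 45°)^0.33 = 0.7071^0.33 = 0.8919
D = 1.71 × 0.8202 × 59.42 × 44.01 × 1.351 × 0.8919 = 4419 m
   = 4.419 km

D ≈ 4.42 km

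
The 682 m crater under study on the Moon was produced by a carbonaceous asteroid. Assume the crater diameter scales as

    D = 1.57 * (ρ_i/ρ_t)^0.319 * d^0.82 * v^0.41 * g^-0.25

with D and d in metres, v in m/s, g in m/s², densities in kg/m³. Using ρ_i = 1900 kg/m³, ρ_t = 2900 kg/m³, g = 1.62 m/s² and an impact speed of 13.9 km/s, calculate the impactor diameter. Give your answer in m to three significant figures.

d ≈ 19.1 m

Rearranging for d: d = [D / (1.57 · (1900/2900)^0.319 · 13900^0.41 · 1.62^-0.25)]^(1/0.82).
(1900/2900)^0.319 = 0.8738
13900^0.41 = 49.96
1.62^-0.25 = 0.8864
Denominator = 1.57 × 0.8738 × 49.96 × 0.8864 = 60.75
D / 60.75 = 682 / 60.75 = 11.23
d = 11.23^(1/0.82) = 11.23^1.2195 = 19.10 m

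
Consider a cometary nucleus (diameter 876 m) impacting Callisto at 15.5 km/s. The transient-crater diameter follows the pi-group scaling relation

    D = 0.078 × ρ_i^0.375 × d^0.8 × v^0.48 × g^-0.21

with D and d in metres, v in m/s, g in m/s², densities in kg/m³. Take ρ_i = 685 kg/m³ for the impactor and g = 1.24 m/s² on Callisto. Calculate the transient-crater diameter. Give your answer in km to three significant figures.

D ≈ 20.0 km

In SI units: v = 15500 m/s.
ρ_i^0.375 = 685^0.375 = 11.57
d^0.8 = 876^0.8 = 225.9
v^0.48 = 15500^0.48 = 102.7
g^-0.21 = 1.24^-0.21 = 0.9558
D = 0.078 × 11.57 × 225.9 × 102.7 × 0.9558 = 20012 m
   = 20.01 km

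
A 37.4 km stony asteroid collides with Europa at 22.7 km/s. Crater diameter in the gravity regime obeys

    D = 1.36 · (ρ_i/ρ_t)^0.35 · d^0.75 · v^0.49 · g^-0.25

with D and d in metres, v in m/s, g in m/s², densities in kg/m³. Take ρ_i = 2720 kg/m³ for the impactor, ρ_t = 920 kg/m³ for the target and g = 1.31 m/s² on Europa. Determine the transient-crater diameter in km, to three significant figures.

D ≈ 681 km

In SI units: d = 37400 m, v = 22700 m/s.
(ρ_i/ρ_t)^0.35 = (2720/920)^0.35 = 1.461
d^0.75 = 37400^0.75 = 2689
v^0.49 = 22700^0.49 = 136.3
g^-0.25 = 1.31^-0.25 = 0.9347
D = 1.36 × 1.461 × 2689 × 136.3 × 0.9347 = 6.807 × 10^5 m
   = 680.7 km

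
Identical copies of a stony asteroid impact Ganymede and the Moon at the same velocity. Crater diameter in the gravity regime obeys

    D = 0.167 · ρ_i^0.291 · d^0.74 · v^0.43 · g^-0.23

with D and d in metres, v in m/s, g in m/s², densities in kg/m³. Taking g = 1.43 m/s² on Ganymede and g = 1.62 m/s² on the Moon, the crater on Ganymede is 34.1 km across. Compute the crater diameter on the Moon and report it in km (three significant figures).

D ≈ 33.1 km

All impactor-dependent factors cancel in the ratio, leaving D_Moon/D_Ganymede = (g_Moon/g_Ganymede)^-0.23.
(1.62/1.43)^-0.23 = 1.133^-0.23 = 0.9717
D_Moon = 0.9717 × 34.1 km = 33.1 km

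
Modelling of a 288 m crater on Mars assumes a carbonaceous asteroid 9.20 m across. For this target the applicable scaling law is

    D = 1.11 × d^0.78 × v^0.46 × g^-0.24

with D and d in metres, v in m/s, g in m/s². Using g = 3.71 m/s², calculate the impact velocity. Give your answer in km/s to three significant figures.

Rearranging for v: v = [D / (1.11 · 9.2^0.78 · 3.71^-0.24)]^(1/0.46).
9.2^0.78 = 5.646
3.71^-0.24 = 0.7300
Denominator = 1.11 × 5.646 × 0.7300 = 4.575
D / 4.575 = 288 / 4.575 = 62.95
v = 62.95^(1/0.46) = 62.95^2.1739 = 8144 m/s

v ≈ 8.14 km/s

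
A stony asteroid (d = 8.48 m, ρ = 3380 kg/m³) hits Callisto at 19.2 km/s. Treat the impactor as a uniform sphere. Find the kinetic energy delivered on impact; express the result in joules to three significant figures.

v = 19200 m/s.
Mass m = (π/6) ρ d³ = (π/6) × 3380 × (8.48)³ = 1.079 × 10^6 kg
E = ½ m v² = 0.5 × 1.079 × 10^6 × (19200)² = 1.989 × 10^14 J

E ≈ 1.99 × 10^14 J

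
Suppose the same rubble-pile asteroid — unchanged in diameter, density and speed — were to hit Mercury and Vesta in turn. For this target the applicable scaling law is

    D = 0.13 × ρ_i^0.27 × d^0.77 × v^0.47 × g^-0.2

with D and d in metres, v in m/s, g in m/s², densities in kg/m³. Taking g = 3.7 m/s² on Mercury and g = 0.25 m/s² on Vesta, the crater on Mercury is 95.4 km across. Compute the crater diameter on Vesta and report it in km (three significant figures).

D ≈ 164 km

All impactor-dependent factors cancel in the ratio, leaving D_Vesta/D_Mercury = (g_Vesta/g_Mercury)^-0.2.
(0.25/3.7)^-0.2 = 0.06757^-0.2 = 1.714
D_Vesta = 1.714 × 95.4 km = 164 km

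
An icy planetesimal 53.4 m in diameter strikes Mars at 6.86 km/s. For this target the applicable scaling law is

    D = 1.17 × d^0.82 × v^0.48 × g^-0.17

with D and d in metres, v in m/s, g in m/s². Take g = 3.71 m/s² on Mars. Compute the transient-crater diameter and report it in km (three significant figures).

D ≈ 1.70 km

In SI units: v = 6860 m/s.
d^0.82 = 53.4^0.82 = 26.10
v^0.48 = 6860^0.48 = 69.41
g^-0.17 = 3.71^-0.17 = 0.8002
D = 1.17 × 26.10 × 69.41 × 0.8002 = 1696 m
   = 1.696 km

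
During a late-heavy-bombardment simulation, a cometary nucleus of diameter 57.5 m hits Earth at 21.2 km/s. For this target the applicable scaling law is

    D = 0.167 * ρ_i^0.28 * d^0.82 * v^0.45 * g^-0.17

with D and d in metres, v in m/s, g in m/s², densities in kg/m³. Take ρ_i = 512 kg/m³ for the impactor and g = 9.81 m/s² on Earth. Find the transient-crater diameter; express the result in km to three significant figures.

D ≈ 1.59 km

In SI units: v = 21200 m/s.
ρ_i^0.28 = 512^0.28 = 5.736
d^0.82 = 57.5^0.82 = 27.73
v^0.45 = 21200^0.45 = 88.48
g^-0.17 = 9.81^-0.17 = 0.6783
D = 0.167 × 5.736 × 27.73 × 88.48 × 0.6783 = 1594 m
   = 1.594 km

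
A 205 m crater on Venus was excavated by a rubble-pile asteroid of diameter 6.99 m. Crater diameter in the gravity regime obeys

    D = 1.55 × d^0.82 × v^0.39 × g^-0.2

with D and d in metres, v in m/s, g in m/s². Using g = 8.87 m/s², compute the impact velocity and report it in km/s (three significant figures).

Rearranging for v: v = [D / (1.55 · 6.99^0.82 · 8.87^-0.2)]^(1/0.39).
6.99^0.82 = 4.926
8.87^-0.2 = 0.6463
Denominator = 1.55 × 4.926 × 0.6463 = 4.935
D / 4.935 = 205 / 4.935 = 41.54
v = 41.54^(1/0.39) = 41.54^2.5641 = 14122 m/s

v ≈ 14.1 km/s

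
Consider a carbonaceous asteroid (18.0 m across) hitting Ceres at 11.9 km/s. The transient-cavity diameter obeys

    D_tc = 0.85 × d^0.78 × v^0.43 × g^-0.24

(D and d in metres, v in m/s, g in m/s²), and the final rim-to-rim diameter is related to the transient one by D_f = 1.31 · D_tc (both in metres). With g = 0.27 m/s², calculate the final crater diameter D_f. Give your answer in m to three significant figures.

D_f ≈ 822 m

v = 11900 m/s.
d^0.78 = 18^0.78 = 9.530
v^0.43 = 11900^0.43 = 56.56
g^-0.24 = 0.27^-0.24 = 1.369
D_tc = 0.85 × 9.530 × 56.56 × 1.369 = 627.2 m
D_f = 1.31 × 627.2 = 821.6 m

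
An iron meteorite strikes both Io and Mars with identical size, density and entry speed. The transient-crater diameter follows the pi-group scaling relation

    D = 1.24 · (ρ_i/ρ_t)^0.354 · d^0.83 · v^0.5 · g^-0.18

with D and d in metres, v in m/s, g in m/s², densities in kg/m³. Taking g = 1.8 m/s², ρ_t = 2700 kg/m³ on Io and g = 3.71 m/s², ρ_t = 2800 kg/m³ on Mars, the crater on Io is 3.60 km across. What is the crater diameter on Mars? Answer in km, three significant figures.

The impactor-only factors (d, v, ρ_i) cancel in the ratio, leaving D_Mars/D_Io = (g_Mars/g_Io)^-0.18 · (ρ_t,Io/ρ_t,Mars)^0.354.
(3.71/1.8)^-0.18 = 2.061^-0.18 = 0.8779
(2700/2800)^0.354 = 0.9643^0.354 = 0.9872
Ratio = 0.8779 × 0.9872 = 0.8667
D_Mars = 0.8667 × 3.60 km = 3.12 km

D ≈ 3.12 km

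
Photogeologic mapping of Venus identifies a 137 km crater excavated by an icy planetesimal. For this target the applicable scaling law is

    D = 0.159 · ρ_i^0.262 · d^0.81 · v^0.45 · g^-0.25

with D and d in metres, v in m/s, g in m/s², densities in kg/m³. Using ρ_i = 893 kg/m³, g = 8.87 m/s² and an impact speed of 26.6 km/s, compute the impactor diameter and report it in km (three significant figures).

Rearranging for d: d = [D / (0.159 · 893^0.262 · 26600^0.45 · 8.87^-0.25)]^(1/0.81).
D = 137000 m.
893^0.262 = 5.931
26600^0.45 = 97.99
8.87^-0.25 = 0.5795
Denominator = 0.159 × 5.931 × 97.99 × 0.5795 = 53.55
D / 53.55 = 137000 / 53.55 = 2558
d = 2558^(1/0.81) = 2558^1.2346 = 16121 m

d ≈ 16.1 km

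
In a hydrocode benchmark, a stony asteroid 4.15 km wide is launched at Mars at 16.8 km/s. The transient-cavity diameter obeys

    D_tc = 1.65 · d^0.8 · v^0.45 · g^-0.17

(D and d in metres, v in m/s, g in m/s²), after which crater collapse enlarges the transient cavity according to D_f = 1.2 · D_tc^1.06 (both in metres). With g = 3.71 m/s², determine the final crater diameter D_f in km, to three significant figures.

In SI: d = 4150 m, v = 16800 m/s.
d^0.8 = 4150^0.8 = 784.2
v^0.45 = 16800^0.45 = 79.69
g^-0.17 = 3.71^-0.17 = 0.8002
D_tc = 1.65 × 784.2 × 79.69 × 0.8002 = 82510 m
D_f = 1.2 × (82510)^1.06 = 1.953 × 10^5 m
     = 195.3 km

D_f ≈ 195 km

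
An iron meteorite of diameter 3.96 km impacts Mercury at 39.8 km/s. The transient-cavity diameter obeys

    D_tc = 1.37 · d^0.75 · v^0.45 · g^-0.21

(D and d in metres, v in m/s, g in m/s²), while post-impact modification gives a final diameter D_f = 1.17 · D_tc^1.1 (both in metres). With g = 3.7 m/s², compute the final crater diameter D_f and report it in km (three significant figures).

D_f ≈ 215 km

In SI: d = 3960 m, v = 39800 m/s.
d^0.75 = 3960^0.75 = 499.2
v^0.45 = 39800^0.45 = 117.5
g^-0.21 = 3.7^-0.21 = 0.7598
D_tc = 1.37 × 499.2 × 117.5 × 0.7598 = 61060 m
D_f = 1.17 × (61060)^1.1 = 2.150 × 10^5 m
     = 215.0 km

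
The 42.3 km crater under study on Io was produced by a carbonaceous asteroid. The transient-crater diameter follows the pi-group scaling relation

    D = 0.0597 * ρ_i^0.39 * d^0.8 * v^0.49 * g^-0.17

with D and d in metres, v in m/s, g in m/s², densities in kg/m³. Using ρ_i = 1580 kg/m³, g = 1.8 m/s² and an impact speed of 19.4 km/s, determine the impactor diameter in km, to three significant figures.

Rearranging for d: d = [D / (0.0597 · 1580^0.39 · 19400^0.49 · 1.8^-0.17)]^(1/0.8).
D = 42300 m.
1580^0.39 = 17.68
19400^0.49 = 126.2
1.8^-0.17 = 0.9049
Denominator = 0.0597 × 17.68 × 126.2 × 0.9049 = 120.5
D / 120.5 = 42300 / 120.5 = 351.0
d = 351.0^(1/0.8) = 351.0^1.25 = 1519 m

d ≈ 1.52 km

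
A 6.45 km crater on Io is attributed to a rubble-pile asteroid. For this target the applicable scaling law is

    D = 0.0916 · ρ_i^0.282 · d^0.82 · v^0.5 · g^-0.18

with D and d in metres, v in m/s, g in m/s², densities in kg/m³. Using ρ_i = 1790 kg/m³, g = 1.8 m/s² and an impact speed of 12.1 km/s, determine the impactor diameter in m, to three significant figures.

Rearranging for d: d = [D / (0.0916 · 1790^0.282 · 12100^0.5 · 1.8^-0.18)]^(1/0.82).
D = 6450 m.
1790^0.282 = 8.266
12100^0.5 = 110.0
1.8^-0.18 = 0.8996
Denominator = 0.0916 × 8.266 × 110.0 × 0.8996 = 74.93
D / 74.93 = 6450 / 74.93 = 86.08
d = 86.08^(1/0.82) = 86.08^1.2195 = 228.9 m

d ≈ 229 m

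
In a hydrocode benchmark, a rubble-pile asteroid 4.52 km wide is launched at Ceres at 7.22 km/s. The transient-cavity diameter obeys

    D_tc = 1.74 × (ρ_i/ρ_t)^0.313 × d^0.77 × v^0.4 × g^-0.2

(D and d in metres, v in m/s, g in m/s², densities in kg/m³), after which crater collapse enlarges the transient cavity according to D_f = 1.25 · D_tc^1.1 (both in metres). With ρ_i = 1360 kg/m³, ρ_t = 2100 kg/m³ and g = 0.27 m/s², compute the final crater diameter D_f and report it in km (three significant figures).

In SI: d = 4520 m, v = 7220 m/s.
(ρ_i/ρ_t)^0.313 = (1360/2100)^0.313 = 0.8729
d^0.77 = 4520^0.77 = 652.3
v^0.4 = 7220^0.4 = 34.95
g^-0.2 = 0.27^-0.2 = 1.299
D_tc = 1.74 × 0.8729 × 652.3 × 34.95 × 1.299 = 44980 m
D_f = 1.25 × (44980)^1.1 = 1.641 × 10^5 m
     = 164.1 km

D_f ≈ 164 km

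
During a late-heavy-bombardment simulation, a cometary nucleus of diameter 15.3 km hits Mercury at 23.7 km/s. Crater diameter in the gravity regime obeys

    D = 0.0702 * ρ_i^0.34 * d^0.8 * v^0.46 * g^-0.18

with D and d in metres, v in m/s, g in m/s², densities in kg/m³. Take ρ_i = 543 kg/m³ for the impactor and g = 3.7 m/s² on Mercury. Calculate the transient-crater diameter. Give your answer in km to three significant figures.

In SI units: d = 15300 m, v = 23700 m/s.
ρ_i^0.34 = 543^0.34 = 8.508
d^0.8 = 15300^0.8 = 2227
v^0.46 = 23700^0.46 = 102.9
g^-0.18 = 3.7^-0.18 = 0.7902
D = 0.0702 × 8.508 × 2227 × 102.9 × 0.7902 = 1.082 × 10^5 m
   = 108.2 km

D ≈ 108 km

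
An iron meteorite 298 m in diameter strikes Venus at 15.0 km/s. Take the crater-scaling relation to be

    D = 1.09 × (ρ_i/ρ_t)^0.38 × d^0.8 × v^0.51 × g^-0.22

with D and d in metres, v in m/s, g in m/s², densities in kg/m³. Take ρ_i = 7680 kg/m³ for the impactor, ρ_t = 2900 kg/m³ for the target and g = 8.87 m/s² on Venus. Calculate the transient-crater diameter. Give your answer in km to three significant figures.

In SI units: v = 15000 m/s.
(ρ_i/ρ_t)^0.38 = (7680/2900)^0.38 = 1.448
d^0.8 = 298^0.8 = 95.36
v^0.51 = 15000^0.51 = 134.8
g^-0.22 = 8.87^-0.22 = 0.6187
D = 1.09 × 1.448 × 95.36 × 134.8 × 0.6187 = 12553 m
   = 12.55 km

D ≈ 12.6 km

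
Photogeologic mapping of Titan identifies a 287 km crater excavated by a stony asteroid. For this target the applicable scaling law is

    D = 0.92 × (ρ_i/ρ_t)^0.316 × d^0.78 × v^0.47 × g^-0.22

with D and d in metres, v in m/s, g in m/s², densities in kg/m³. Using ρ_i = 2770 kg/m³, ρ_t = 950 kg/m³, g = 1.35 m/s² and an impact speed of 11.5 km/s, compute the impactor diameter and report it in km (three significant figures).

d ≈ 27.9 km

Rearranging for d: d = [D / (0.92 · (2770/950)^0.316 · 11500^0.47 · 1.35^-0.22)]^(1/0.78).
D = 287000 m.
(2770/950)^0.316 = 1.402
11500^0.47 = 81.01
1.35^-0.22 = 0.9361
Denominator = 0.92 × 1.402 × 81.01 × 0.9361 = 97.81
D / 97.81 = 287000 / 97.81 = 2934
d = 2934^(1/0.78) = 2934^1.2821 = 27902 m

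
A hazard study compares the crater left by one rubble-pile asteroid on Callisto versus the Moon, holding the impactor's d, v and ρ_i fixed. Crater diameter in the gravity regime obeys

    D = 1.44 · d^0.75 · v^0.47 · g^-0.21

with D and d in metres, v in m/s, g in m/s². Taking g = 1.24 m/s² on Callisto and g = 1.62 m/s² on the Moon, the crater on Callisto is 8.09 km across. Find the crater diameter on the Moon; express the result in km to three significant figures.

D ≈ 7.65 km

All impactor-dependent factors cancel in the ratio, leaving D_Moon/D_Callisto = (g_Moon/g_Callisto)^-0.21.
(1.62/1.24)^-0.21 = 1.306^-0.21 = 0.9455
D_Moon = 0.9455 × 8.09 km = 7.65 km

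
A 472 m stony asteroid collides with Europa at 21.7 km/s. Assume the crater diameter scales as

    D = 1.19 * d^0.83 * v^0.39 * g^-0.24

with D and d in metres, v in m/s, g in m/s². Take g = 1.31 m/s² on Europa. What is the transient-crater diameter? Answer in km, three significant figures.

In SI units: v = 21700 m/s.
d^0.83 = 472^0.83 = 165.7
v^0.39 = 21700^0.39 = 49.12
g^-0.24 = 1.31^-0.24 = 0.9372
D = 1.19 × 165.7 × 49.12 × 0.9372 = 9077 m
   = 9.077 km

D ≈ 9.08 km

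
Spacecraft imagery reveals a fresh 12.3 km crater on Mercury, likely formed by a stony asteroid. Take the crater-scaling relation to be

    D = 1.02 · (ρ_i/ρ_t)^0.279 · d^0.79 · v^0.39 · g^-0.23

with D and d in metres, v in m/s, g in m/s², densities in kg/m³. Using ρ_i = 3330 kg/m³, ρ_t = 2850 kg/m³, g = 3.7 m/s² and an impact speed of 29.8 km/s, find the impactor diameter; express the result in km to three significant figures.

Rearranging for d: d = [D / (1.02 · (3330/2850)^0.279 · 29800^0.39 · 3.7^-0.23)]^(1/0.79).
D = 12300 m.
(3330/2850)^0.279 = 1.044
29800^0.39 = 55.58
3.7^-0.23 = 0.7401
Denominator = 1.02 × 1.044 × 55.58 × 0.7401 = 43.80
D / 43.80 = 12300 / 43.80 = 280.8
d = 280.8^(1/0.79) = 280.8^1.2658 = 1257 m

d ≈ 1.26 km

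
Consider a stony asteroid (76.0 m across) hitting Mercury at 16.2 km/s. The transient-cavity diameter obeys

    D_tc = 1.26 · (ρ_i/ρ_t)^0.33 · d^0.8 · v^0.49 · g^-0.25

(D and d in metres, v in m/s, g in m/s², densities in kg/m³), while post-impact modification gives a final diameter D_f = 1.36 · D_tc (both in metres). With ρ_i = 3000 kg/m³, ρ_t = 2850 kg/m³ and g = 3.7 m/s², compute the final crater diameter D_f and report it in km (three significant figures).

D_f ≈ 4.64 km

v = 16200 m/s.
(ρ_i/ρ_t)^0.33 = (3000/2850)^0.33 = 1.017
d^0.8 = 76^0.8 = 31.96
v^0.49 = 16200^0.49 = 115.5
g^-0.25 = 3.7^-0.25 = 0.7210
D_tc = 1.26 × 1.017 × 31.96 × 115.5 × 0.7210 = 3410 m
D_f = 1.36 × 3410 = 4638 m
     = 4.638 km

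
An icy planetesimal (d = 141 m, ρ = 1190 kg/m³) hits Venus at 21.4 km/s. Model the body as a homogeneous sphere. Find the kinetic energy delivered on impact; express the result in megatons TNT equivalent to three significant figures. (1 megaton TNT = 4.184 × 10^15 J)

v = 21400 m/s.
Mass m = (π/6) ρ d³ = (π/6) × 1190 × (141)³ = 1.747 × 10^9 kg
E = ½ m v² = 0.5 × 1.747 × 10^9 × (21400)² = 4.000 × 10^17 J
   = 4.000 × 10^17 / 4.184×10^15 = 95.60 Mt

E ≈ 95.6 Mt TNT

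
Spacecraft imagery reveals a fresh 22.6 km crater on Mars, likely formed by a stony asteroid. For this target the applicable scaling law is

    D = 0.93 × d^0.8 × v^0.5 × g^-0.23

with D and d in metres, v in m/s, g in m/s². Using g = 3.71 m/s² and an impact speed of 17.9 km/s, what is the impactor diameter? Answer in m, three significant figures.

d ≈ 972 m

Rearranging for d: d = [D / (0.93 · 17900^0.5 · 3.71^-0.23)]^(1/0.8).
D = 22600 m.
17900^0.5 = 133.8
3.71^-0.23 = 0.7397
Denominator = 0.93 × 133.8 × 0.7397 = 92.04
D / 92.04 = 22600 / 92.04 = 245.5
d = 245.5^(1/0.8) = 245.5^1.25 = 971.8 m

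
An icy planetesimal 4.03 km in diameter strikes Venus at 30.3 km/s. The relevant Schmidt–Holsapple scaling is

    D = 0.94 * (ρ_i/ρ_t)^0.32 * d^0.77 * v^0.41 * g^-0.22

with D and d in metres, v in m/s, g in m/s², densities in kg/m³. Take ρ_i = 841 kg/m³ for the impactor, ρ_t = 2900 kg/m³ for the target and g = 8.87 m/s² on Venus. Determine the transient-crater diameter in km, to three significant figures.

In SI units: d = 4030 m, v = 30300 m/s.
(ρ_i/ρ_t)^0.32 = (841/2900)^0.32 = 0.6729
d^0.77 = 4030^0.77 = 597.2
v^0.41 = 30300^0.41 = 68.77
g^-0.22 = 8.87^-0.22 = 0.6187
D = 0.94 × 0.6729 × 597.2 × 68.77 × 0.6187 = 16072 m
   = 16.07 km

D ≈ 16.1 km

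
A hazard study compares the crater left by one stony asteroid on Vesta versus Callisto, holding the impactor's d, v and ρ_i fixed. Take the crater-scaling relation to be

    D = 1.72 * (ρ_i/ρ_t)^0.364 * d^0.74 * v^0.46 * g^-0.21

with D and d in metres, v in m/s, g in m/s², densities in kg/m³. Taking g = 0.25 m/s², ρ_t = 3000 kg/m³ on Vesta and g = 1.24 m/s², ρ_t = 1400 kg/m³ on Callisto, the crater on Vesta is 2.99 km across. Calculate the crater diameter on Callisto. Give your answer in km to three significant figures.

The impactor-only factors (d, v, ρ_i) cancel in the ratio, leaving D_Callisto/D_Vesta = (g_Callisto/g_Vesta)^-0.21 · (ρ_t,Vesta/ρ_t,Callisto)^0.364.
(1.24/0.25)^-0.21 = 4.960^-0.21 = 0.7144
(3000/1400)^0.364 = 2.143^0.364 = 1.320
Ratio = 0.7144 × 1.320 = 0.9430
D_Callisto = 0.9430 × 2.99 km = 2.82 km

D ≈ 2.82 km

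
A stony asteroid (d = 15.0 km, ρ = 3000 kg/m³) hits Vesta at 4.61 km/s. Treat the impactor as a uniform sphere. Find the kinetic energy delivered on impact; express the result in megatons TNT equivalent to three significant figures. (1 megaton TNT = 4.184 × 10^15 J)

d = 15000 m; v = 4610 m/s.
Mass m = (π/6) ρ d³ = (π/6) × 3000 × (15000)³ = 5.301 × 10^15 kg
E = ½ m v² = 0.5 × 5.301 × 10^15 × (4610)² = 5.633 × 10^22 J
   = 5.633 × 10^22 / 4.184×10^15 = 1.346 × 10^7 Mt

E ≈ 1.35 × 10^7 Mt TNT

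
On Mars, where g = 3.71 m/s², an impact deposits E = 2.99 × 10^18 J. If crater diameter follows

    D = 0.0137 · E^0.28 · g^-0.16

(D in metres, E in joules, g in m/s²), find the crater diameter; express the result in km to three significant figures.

E^0.28 = (2.99 × 10^18)^0.28 = 1.490 × 10^5
g^-0.16 = 3.71^-0.16 = 0.8108
D = 0.0137 × 1.490 × 10^5 × 0.8108 = 1655 m
   = 1.655 km

D ≈ 1.66 km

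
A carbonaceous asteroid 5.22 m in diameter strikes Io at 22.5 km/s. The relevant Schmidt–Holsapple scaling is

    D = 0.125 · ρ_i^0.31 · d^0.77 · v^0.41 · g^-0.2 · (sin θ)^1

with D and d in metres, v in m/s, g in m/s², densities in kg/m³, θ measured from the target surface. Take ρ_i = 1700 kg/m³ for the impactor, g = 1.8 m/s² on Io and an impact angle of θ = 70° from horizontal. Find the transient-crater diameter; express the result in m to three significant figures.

In SI units: v = 22500 m/s.
ρ_i^0.31 = 1700^0.31 = 10.03
d^0.77 = 5.22^0.77 = 3.569
v^0.41 = 22500^0.41 = 60.87
g^-0.2 = 1.8^-0.2 = 0.8891
(sin 70°)^1 = 0.9397^1 = 0.9397
D = 0.125 × 10.03 × 3.569 × 60.87 × 0.8891 × 0.9397 = 227.6 m

D ≈ 228 m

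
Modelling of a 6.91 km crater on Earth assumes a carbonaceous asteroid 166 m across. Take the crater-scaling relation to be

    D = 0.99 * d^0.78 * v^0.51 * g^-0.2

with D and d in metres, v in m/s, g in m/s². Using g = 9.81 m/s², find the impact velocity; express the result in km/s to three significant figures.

v ≈ 33.9 km/s

Rearranging for v: v = [D / (0.99 · 166^0.78 · 9.81^-0.2)]^(1/0.51).
D = 6910 m.
166^0.78 = 53.91
9.81^-0.2 = 0.6334
Denominator = 0.99 × 53.91 × 0.6334 = 33.81
D / 33.81 = 6910 / 33.81 = 204.4
v = 204.4^(1/0.51) = 204.4^1.9608 = 33915 m/s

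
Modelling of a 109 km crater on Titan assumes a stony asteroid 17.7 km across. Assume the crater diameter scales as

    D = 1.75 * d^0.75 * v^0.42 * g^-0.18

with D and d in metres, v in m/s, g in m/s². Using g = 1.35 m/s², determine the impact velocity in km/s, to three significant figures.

v ≈ 7.68 km/s

Rearranging for v: v = [D / (1.75 · 17700^0.75 · 1.35^-0.18)]^(1/0.42).
D = 109000 m.
17700^0.75 = 1535
1.35^-0.18 = 0.9474
Denominator = 1.75 × 1535 × 0.9474 = 2545
D / 2545 = 109000 / 2545 = 42.83
v = 42.83^(1/0.42) = 42.83^2.381 = 7677 m/s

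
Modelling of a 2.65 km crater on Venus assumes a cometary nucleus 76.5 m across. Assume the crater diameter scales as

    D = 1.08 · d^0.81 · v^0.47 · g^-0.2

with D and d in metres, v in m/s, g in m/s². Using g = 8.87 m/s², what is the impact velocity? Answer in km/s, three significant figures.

v ≈ 23.4 km/s

Rearranging for v: v = [D / (1.08 · 76.5^0.81 · 8.87^-0.2)]^(1/0.47).
D = 2650 m.
76.5^0.81 = 33.56
8.87^-0.2 = 0.6463
Denominator = 1.08 × 33.56 × 0.6463 = 23.43
D / 23.43 = 2650 / 23.43 = 113.1
v = 113.1^(1/0.47) = 113.1^2.1277 = 23397 m/s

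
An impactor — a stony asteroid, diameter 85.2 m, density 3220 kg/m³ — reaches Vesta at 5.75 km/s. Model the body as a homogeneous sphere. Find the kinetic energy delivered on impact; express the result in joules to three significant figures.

E ≈ 1.72 × 10^16 J

v = 5750 m/s.
Mass m = (π/6) ρ d³ = (π/6) × 3220 × (85.2)³ = 1.043 × 10^9 kg
E = ½ m v² = 0.5 × 1.043 × 10^9 × (5750)² = 1.724 × 10^16 J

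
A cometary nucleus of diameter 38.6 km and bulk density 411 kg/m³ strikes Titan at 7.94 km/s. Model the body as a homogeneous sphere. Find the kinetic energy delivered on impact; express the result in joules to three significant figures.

d = 38600 m; v = 7940 m/s.
Mass m = (π/6) ρ d³ = (π/6) × 411 × (38600)³ = 1.238 × 10^16 kg
E = ½ m v² = 0.5 × 1.238 × 10^16 × (7940)² = 3.902 × 10^23 J

E ≈ 3.90 × 10^23 J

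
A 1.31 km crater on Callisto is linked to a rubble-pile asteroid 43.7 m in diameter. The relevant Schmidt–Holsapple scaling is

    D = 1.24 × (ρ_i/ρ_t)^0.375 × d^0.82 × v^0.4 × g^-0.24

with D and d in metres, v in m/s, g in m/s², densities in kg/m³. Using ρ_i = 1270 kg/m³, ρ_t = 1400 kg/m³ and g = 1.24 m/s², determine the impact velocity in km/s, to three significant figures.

v ≈ 19.6 km/s

Rearranging for v: v = [D / (1.24 · (1270/1400)^0.375 · 43.7^0.82 · 1.24^-0.24)]^(1/0.4).
D = 1310 m.
(1270/1400)^0.375 = 0.9641
43.7^0.82 = 22.14
1.24^-0.24 = 0.9497
Denominator = 1.24 × 0.9641 × 22.14 × 0.9497 = 25.14
D / 25.14 = 1310 / 25.14 = 52.11
v = 52.11^(1/0.4) = 52.11^2.5 = 19602 m/s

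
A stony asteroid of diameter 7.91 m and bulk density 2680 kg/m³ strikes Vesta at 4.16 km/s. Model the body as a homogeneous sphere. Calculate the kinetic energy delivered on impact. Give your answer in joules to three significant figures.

v = 4160 m/s.
Mass m = (π/6) ρ d³ = (π/6) × 2680 × (7.91)³ = 6.945 × 10^5 kg
E = ½ m v² = 0.5 × 6.945 × 10^5 × (4160)² = 6.009 × 10^12 J

E ≈ 6.01 × 10^12 J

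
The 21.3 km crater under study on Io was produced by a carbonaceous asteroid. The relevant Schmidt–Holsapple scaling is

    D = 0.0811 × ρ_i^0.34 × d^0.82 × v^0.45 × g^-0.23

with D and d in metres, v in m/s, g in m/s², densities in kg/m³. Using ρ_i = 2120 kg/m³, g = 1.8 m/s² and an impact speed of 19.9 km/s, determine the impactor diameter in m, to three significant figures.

Rearranging for d: d = [D / (0.0811 · 2120^0.34 · 19900^0.45 · 1.8^-0.23)]^(1/0.82).
D = 21300 m.
2120^0.34 = 13.52
19900^0.45 = 86.00
1.8^-0.23 = 0.8735
Denominator = 0.0811 × 13.52 × 86.00 × 0.8735 = 82.37
D / 82.37 = 21300 / 82.37 = 258.6
d = 258.6^(1/0.82) = 258.6^1.2195 = 875.4 m

d ≈ 875 m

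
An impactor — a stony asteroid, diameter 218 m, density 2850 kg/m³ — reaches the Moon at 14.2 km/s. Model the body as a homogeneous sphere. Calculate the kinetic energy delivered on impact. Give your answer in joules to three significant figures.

E ≈ 1.56 × 10^18 J

v = 14200 m/s.
Mass m = (π/6) ρ d³ = (π/6) × 2850 × (218)³ = 1.546 × 10^10 kg
E = ½ m v² = 0.5 × 1.546 × 10^10 × (14200)² = 1.559 × 10^18 J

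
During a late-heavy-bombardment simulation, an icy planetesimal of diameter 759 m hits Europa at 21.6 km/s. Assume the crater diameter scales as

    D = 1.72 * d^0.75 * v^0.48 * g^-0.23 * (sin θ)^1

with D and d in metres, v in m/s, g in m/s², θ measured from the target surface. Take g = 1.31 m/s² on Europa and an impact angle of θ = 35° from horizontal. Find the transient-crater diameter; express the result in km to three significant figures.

In SI units: v = 21600 m/s.
d^0.75 = 759^0.75 = 144.6
v^0.48 = 21600^0.48 = 120.4
g^-0.23 = 1.31^-0.23 = 0.9398
(sin 35°)^1 = 0.5736^1 = 0.5736
D = 1.72 × 144.6 × 120.4 × 0.9398 × 0.5736 = 16142 m
   = 16.14 km

D ≈ 16.1 km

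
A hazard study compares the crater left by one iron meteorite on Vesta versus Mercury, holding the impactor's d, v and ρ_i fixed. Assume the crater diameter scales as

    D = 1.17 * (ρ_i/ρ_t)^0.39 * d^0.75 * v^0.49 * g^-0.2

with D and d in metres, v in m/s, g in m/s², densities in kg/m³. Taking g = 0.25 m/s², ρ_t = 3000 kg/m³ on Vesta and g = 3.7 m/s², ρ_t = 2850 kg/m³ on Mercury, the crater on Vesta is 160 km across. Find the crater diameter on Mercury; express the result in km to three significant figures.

D ≈ 95.2 km

The impactor-only factors (d, v, ρ_i) cancel in the ratio, leaving D_Mercury/D_Vesta = (g_Mercury/g_Vesta)^-0.2 · (ρ_t,Vesta/ρ_t,Mercury)^0.39.
(3.7/0.25)^-0.2 = 14.80^-0.2 = 0.5834
(3000/2850)^0.39 = 1.053^0.39 = 1.020
Ratio = 0.5834 × 1.020 = 0.5951
D_Mercury = 0.5951 × 160 km = 95.2 km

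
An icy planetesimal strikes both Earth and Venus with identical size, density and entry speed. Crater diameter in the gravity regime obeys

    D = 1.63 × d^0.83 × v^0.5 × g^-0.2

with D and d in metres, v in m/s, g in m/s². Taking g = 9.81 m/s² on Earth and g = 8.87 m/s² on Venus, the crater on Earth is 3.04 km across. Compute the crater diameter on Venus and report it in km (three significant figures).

All impactor-dependent factors cancel in the ratio, leaving D_Venus/D_Earth = (g_Venus/g_Earth)^-0.2.
(8.87/9.81)^-0.2 = 0.9042^-0.2 = 1.020
D_Venus = 1.020 × 3.04 km = 3.10 km

D ≈ 3.10 km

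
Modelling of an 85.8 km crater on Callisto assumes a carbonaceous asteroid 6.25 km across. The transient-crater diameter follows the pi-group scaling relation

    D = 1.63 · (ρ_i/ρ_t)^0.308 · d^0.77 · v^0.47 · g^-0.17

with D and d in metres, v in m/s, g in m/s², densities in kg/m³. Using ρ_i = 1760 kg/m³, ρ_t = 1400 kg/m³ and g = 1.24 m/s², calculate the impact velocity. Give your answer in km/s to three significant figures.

Rearranging for v: v = [D / (1.63 · (1760/1400)^0.308 · 6250^0.77 · 1.24^-0.17)]^(1/0.47).
D = 85800 m.
(1760/1400)^0.308 = 1.073
6250^0.77 = 837.2
1.24^-0.17 = 0.9641
Denominator = 1.63 × 1.073 × 837.2 × 0.9641 = 1412
D / 1412 = 85800 / 1412 = 60.76
v = 60.76^(1/0.47) = 60.76^2.1277 = 6237 m/s

v ≈ 6.24 km/s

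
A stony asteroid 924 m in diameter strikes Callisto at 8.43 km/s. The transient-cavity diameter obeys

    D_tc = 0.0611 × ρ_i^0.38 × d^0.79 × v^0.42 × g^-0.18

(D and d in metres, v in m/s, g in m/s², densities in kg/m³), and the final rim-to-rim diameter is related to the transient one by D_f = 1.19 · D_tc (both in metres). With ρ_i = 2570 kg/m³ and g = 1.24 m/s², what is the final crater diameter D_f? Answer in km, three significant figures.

D_f ≈ 13.6 km

v = 8430 m/s.
ρ_i^0.38 = 2570^0.38 = 19.76
d^0.79 = 924^0.79 = 220.2
v^0.42 = 8430^0.42 = 44.55
g^-0.18 = 1.24^-0.18 = 0.9620
D_tc = 0.0611 × 19.76 × 220.2 × 44.55 × 0.9620 = 11390 m
D_f = 1.19 × 11390 = 13554 m
     = 13.55 km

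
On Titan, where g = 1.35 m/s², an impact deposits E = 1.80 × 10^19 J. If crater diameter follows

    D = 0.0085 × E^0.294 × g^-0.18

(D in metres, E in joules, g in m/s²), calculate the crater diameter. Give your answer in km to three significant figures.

E^0.294 = (1.80 × 10^19)^0.294 = 4.582 × 10^5
g^-0.18 = 1.35^-0.18 = 0.9474
D = 0.0085 × 4.582 × 10^5 × 0.9474 = 3690 m
   = 3.690 km

D ≈ 3.69 km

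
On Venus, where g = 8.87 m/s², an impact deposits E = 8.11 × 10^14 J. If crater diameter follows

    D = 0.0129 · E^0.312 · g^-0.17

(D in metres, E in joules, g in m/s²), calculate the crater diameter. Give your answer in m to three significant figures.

E^0.312 = (8.11 × 10^14)^0.312 = 4.483 × 10^4
g^-0.17 = 8.87^-0.17 = 0.6900
D = 0.0129 × 4.483 × 10^4 × 0.6900 = 399.0 m

D ≈ 399 m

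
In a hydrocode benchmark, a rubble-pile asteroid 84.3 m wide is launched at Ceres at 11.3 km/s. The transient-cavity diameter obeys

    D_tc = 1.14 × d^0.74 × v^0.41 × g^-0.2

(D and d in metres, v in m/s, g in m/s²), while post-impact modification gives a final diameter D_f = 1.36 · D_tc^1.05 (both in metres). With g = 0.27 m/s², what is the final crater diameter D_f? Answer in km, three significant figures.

D_f ≈ 3.58 km

v = 11300 m/s.
d^0.74 = 84.3^0.74 = 26.61
v^0.41 = 11300^0.41 = 45.89
g^-0.2 = 0.27^-0.2 = 1.299
D_tc = 1.14 × 26.61 × 45.89 × 1.299 = 1808 m
D_f = 1.36 × (1808)^1.05 = 3578 m
     = 3.578 km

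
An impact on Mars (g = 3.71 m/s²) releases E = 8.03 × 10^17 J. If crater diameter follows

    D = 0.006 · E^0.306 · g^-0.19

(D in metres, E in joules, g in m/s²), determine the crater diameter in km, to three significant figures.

D ≈ 1.41 km

E^0.306 = (8.03 × 10^17)^0.306 = 3.012 × 10^5
g^-0.19 = 3.71^-0.19 = 0.7795
D = 0.006 × 3.012 × 10^5 × 0.7795 = 1409 m
   = 1.409 km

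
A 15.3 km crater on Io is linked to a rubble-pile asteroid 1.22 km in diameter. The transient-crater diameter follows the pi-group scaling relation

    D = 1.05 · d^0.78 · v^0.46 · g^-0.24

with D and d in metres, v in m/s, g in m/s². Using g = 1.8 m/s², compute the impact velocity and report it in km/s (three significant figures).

v ≈ 8.93 km/s

Rearranging for v: v = [D / (1.05 · 1220^0.78 · 1.8^-0.24)]^(1/0.46).
D = 15300 m.
1220^0.78 = 255.5
1.8^-0.24 = 0.8684
Denominator = 1.05 × 255.5 × 0.8684 = 233.0
D / 233.0 = 15300 / 233.0 = 65.67
v = 65.67^(1/0.46) = 65.67^2.1739 = 8928 m/s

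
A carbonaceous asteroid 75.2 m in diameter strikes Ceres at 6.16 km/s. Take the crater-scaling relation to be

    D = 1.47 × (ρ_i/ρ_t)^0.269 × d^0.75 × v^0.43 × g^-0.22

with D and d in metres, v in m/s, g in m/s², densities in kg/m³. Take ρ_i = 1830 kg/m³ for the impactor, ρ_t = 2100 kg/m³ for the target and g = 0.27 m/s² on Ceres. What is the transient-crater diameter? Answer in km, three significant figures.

In SI units: v = 6160 m/s.
(ρ_i/ρ_t)^0.269 = (1830/2100)^0.269 = 0.9637
d^0.75 = 75.2^0.75 = 25.54
v^0.43 = 6160^0.43 = 42.61
g^-0.22 = 0.27^-0.22 = 1.334
D = 1.47 × 0.9637 × 25.54 × 42.61 × 1.334 = 2057 m
   = 2.057 km

D ≈ 2.06 km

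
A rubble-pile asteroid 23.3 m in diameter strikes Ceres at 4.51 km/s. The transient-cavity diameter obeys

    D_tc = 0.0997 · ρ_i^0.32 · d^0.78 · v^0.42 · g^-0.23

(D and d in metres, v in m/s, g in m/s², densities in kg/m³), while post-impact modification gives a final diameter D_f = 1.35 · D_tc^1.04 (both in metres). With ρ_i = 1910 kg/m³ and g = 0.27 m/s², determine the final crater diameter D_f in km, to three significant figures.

D_f ≈ 1.05 km

v = 4510 m/s.
ρ_i^0.32 = 1910^0.32 = 11.22
d^0.78 = 23.3^0.78 = 11.66
v^0.42 = 4510^0.42 = 34.26
g^-0.23 = 0.27^-0.23 = 1.351
D_tc = 0.0997 × 11.22 × 11.66 × 34.26 × 1.351 = 603.7 m
D_f = 1.35 × (603.7)^1.04 = 1053 m
     = 1.053 km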